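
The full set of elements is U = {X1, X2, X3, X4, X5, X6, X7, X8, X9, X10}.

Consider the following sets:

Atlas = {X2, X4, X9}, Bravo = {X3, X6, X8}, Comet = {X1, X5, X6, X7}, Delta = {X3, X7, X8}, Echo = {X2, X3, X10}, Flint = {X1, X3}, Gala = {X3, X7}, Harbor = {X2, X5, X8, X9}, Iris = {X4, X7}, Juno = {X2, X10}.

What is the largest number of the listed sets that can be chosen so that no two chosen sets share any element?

Flint, Harbor, Iris are pairwise disjoint (Flint={X1,X3}; Harbor={X2,X5,X8,X9}; Iris={X4,X7}).
Every remaining set overlaps one of these, and no 4 of the listed sets are pairwise disjoint, so 3 is the maximum.

3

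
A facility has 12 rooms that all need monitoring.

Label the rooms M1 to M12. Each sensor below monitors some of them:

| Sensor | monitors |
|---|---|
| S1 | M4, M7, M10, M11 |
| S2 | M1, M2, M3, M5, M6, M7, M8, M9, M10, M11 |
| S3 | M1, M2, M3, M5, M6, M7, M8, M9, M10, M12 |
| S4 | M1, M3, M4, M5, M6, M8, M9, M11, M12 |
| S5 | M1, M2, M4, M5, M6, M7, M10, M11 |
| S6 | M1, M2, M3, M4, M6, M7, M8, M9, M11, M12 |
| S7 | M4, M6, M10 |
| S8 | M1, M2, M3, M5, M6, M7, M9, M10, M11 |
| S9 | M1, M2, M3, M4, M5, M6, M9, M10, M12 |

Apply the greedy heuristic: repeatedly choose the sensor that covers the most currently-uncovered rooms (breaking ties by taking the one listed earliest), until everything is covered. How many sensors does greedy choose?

2

Greedy: pick S2 (covers 10 new) → pick S4 (covers 2 new). Total picks: 2.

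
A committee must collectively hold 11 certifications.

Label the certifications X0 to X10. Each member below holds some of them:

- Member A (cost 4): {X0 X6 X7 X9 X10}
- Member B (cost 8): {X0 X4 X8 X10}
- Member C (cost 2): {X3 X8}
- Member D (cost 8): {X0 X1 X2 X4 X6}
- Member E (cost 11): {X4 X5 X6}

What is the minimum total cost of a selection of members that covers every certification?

25

A, C, D, E together cover every certification (A ∪ C ∪ D ∪ E = {X0, X1, X2, X3, X4, X5, X6, X7, X8, X9, X10}); total cost 4 + 2 + 8 + 11 = 25.
No covering selection has total cost below 25.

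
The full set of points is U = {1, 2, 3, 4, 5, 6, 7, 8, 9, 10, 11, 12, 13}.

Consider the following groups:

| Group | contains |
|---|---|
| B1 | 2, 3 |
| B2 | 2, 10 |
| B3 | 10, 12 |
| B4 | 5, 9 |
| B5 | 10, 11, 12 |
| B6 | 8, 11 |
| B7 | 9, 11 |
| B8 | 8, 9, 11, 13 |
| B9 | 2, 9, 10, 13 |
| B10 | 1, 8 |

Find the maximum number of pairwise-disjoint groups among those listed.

B1, B4, B5, B10 are pairwise disjoint (B1={2,3}; B4={5,9}; B5={10,11,12}; B10={1,8}).
Every remaining group overlaps one of these, and no 5 of the listed groups are pairwise disjoint, so 4 is the maximum.

4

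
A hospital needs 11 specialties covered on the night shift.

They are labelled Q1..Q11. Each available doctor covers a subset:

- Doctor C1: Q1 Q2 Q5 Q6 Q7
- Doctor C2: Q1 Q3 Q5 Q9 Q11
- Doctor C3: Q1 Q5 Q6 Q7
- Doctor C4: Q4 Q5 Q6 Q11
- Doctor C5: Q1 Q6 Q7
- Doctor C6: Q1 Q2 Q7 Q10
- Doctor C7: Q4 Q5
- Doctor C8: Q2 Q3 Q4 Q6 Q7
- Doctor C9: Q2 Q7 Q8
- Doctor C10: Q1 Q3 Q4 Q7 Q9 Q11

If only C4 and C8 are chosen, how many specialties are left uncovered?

Union of C4, C8 = {Q2, Q3, Q4, Q5, Q6, Q7, Q11}.
Not covered: Q1, Q8, Q9, Q10 — 4 specialties.

4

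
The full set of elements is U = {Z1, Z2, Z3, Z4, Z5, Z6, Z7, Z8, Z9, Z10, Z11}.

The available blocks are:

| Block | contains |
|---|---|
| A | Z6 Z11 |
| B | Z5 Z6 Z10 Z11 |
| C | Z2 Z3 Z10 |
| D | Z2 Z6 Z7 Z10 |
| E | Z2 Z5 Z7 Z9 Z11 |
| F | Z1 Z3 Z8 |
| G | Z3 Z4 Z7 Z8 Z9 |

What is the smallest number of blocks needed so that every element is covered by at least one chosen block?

B and D and F and G together: B ∪ D ∪ F ∪ G = {Z1, Z2, Z3, Z4, Z5, Z6, Z7, Z8, Z9, Z10, Z11} — every element is covered.
No 3 of the 7 blocks cover everything (all 35 combinations miss at least one element), so 4 is optimal.

4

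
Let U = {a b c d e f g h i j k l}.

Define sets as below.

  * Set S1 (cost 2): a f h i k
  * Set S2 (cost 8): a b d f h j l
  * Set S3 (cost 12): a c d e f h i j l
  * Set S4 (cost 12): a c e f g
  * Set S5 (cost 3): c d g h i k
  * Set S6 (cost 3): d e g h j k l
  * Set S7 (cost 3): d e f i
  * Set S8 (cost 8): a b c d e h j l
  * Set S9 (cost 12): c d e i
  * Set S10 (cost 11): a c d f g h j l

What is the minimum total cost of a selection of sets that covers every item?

13

S1, S6, S8 together cover every item (S1 ∪ S6 ∪ S8 = {a, b, c, d, e, f, g, h, i, j, k, l}); total cost 2 + 3 + 8 = 13.
The greedy pick S1, S6, S5, S2 costs 16; no covering selection beats 13.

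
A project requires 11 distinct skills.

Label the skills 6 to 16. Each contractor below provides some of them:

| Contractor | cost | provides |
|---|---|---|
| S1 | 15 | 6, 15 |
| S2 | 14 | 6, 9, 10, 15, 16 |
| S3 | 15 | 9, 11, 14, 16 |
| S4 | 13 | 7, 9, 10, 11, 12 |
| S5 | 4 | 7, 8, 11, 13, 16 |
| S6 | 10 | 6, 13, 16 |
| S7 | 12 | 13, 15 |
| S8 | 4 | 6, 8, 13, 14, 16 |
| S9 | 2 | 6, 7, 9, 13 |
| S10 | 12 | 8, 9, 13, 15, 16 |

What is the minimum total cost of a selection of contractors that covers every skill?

S4, S7, S8 together cover every skill (S4 ∪ S7 ∪ S8 = {6, 7, 8, 9, 10, 11, 12, 13, 14, 15, 16}); total cost 13 + 12 + 4 = 29.
The greedy pick S9, S5, S8, S4, S7 costs 35; no covering selection beats 29.

29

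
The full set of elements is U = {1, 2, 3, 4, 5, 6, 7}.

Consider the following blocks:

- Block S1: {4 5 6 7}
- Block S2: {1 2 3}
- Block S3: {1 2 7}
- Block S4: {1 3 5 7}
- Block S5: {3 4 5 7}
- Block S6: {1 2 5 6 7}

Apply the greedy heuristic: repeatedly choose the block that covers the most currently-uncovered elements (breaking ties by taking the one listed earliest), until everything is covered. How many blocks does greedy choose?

Greedy: pick S6 (covers 5 new) → pick S5 (covers 2 new). Total picks: 2.

2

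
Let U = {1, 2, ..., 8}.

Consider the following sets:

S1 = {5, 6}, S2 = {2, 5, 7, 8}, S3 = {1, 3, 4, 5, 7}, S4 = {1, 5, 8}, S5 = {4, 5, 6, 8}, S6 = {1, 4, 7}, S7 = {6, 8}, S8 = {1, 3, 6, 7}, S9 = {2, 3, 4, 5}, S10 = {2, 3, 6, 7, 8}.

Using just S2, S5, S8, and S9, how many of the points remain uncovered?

Union of S2, S5, S8, S9 = {1, 2, 3, 4, 5, 6, 7, 8} — that's every point, so 0 are uncovered.

0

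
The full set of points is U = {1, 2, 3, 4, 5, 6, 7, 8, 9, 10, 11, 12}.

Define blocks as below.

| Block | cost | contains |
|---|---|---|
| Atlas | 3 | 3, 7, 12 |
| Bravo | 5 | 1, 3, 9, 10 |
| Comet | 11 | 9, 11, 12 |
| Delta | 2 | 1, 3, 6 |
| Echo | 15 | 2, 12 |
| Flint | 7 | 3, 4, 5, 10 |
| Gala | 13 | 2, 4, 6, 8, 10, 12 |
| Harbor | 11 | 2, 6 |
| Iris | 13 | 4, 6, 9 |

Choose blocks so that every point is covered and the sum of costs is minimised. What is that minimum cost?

36

Atlas, Comet, Delta, Flint, Gala together cover every point (Atlas ∪ Comet ∪ Delta ∪ Flint ∪ Gala = {1, 2, 3, 4, 5, 6, 7, 8, 9, 10, 11, 12}); total cost 3 + 11 + 2 + 7 + 13 = 36.
The greedy pick Delta, Atlas, Flint, Bravo, Gala, Comet costs 41; no covering selection beats 36.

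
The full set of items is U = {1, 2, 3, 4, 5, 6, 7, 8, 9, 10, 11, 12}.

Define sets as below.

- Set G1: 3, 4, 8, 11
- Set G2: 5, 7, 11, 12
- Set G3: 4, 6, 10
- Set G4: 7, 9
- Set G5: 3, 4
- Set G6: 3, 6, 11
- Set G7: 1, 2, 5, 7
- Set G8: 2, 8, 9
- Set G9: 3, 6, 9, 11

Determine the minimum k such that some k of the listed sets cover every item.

G1, G2, G3, G7, and G8 cover everything between them: the union {1, 2, 3, 4, 5, 6, 7, 8, 9, 10, 11, 12} is all of U.
No 4 of the 9 sets cover everything (all 126 combinations miss at least one item), so 5 is optimal.

5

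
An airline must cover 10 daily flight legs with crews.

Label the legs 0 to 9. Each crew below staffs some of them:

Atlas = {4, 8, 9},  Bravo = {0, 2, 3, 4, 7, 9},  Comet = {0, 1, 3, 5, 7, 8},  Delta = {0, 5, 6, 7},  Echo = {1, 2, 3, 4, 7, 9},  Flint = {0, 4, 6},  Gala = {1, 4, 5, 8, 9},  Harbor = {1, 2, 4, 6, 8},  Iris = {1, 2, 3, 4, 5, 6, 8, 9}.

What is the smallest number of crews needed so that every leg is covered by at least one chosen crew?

Take {Comet, Iris}. Their union is {0, 1, 2, 3, 4, 5, 6, 7, 8, 9}, which is all 10 legs.
No single crew has all 10 legs (the largest, Iris, has 8), so 2 is optimal.

2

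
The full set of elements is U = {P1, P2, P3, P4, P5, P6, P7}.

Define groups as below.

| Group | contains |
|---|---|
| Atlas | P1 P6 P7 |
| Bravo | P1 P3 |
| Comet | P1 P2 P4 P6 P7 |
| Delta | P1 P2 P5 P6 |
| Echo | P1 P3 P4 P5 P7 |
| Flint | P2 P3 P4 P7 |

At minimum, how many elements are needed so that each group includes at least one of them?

2

The 2 elements {P1, P2} hit every group.
No single element lies in every group, so at least 2 are needed and 2 is optimal.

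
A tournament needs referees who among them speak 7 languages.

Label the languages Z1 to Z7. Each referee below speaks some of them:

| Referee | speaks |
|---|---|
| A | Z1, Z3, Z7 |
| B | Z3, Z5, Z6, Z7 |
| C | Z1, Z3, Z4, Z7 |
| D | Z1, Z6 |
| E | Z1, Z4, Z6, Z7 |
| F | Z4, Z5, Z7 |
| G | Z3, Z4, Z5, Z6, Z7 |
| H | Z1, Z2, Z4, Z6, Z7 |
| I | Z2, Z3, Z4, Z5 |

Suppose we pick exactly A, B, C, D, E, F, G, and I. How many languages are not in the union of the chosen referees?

0

Union of A, B, C, D, E, F, G, I = {Z1, Z2, Z3, Z4, Z5, Z6, Z7} — that's every language, so 0 are uncovered.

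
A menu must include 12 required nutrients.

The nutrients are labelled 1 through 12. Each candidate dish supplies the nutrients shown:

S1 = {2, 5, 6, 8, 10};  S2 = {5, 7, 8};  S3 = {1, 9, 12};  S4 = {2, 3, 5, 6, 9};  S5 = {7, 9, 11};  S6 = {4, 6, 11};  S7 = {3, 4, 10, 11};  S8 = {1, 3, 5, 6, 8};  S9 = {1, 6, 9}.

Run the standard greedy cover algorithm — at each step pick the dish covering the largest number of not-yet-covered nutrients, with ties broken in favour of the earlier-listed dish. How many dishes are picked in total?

4

Greedy: pick S1 (covers 5 new) → pick S3 (covers 3 new) → pick S7 (covers 3 new) → pick S2 (covers 1 new). Total picks: 4.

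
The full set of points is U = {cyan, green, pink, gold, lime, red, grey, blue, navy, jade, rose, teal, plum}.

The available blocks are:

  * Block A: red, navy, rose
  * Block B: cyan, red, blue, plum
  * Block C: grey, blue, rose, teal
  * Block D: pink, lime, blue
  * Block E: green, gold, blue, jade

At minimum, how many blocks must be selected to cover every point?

5

Take {A, B, C, D, E}. Their union is {cyan, green, pink, gold, lime, red, grey, blue, navy, jade, rose, teal, plum}, which is all 13 points.
Only D contains pink, so D is forced; the remaining 10 points need at least 4 more blocks (each remaining block adds at most 3) — so at least 5 blocks are needed, and 5 is optimal.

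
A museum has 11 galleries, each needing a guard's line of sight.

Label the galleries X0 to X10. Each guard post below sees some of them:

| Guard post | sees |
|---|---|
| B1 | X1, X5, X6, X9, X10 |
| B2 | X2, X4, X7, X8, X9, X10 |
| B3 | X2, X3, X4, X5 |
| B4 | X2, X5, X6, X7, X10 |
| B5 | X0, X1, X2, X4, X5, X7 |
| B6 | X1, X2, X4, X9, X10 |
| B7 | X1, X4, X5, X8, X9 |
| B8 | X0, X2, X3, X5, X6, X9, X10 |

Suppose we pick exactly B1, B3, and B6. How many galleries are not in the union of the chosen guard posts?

3

Union of B1, B3, B6 = {X1, X2, X3, X4, X5, X6, X9, X10}.
Not covered: X0, X7, X8 — 3 galleries.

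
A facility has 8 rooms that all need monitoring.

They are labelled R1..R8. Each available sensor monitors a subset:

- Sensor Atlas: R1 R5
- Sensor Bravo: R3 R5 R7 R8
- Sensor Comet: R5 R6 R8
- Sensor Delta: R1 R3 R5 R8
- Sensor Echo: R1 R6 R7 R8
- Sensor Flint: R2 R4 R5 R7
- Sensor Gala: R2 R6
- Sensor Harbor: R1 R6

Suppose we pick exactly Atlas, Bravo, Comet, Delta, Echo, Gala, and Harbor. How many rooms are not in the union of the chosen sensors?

1

Union of Atlas, Bravo, Comet, Delta, Echo, Gala, Harbor = {R1, R2, R3, R5, R6, R7, R8}.
Not covered: R4 — 1 room.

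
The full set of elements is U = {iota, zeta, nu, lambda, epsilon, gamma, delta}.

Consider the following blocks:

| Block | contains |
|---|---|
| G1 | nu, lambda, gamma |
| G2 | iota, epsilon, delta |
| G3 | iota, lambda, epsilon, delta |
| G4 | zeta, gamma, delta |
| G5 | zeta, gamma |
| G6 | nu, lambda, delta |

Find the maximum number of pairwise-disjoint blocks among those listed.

G1, G2 are pairwise disjoint (G1={nu,lambda,gamma}; G2={iota,epsilon,delta}).
Every remaining block overlaps one of these, and no 3 of the listed blocks are pairwise disjoint, so 2 is the maximum.

2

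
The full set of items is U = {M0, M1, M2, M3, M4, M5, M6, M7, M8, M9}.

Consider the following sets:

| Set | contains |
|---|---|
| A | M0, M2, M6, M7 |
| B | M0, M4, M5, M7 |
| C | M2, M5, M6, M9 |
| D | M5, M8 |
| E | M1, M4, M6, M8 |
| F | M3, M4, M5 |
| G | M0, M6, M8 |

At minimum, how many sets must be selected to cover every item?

A, C, E, and F cover everything between them: the union {M0, M1, M2, M3, M4, M5, M6, M7, M8, M9} is all of U.
No 3 of the 7 sets cover everything (all 35 combinations miss at least one item), so 4 is optimal.

4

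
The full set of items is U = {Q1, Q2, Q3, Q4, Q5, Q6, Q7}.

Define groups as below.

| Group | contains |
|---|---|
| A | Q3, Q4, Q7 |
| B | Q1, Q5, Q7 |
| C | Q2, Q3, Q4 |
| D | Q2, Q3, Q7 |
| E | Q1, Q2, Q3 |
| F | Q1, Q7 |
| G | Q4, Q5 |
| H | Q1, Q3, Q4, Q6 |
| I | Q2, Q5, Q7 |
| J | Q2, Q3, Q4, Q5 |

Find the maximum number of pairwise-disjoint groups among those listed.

D, G are pairwise disjoint (D={Q2,Q3,Q7}; G={Q4,Q5}).
Every remaining group overlaps one of these, and no 3 of the listed groups are pairwise disjoint, so 2 is the maximum.

2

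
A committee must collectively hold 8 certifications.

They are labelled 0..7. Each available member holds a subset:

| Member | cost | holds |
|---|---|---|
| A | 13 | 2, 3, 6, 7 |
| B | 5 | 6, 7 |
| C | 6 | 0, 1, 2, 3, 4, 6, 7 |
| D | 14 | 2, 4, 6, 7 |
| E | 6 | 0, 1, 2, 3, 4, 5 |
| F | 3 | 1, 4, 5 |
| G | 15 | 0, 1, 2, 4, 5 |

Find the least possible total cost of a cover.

C, F together cover every certification (C ∪ F = {0, 1, 2, 3, 4, 5, 6, 7}); total cost 6 + 3 = 9.
No covering selection has total cost below 9.

9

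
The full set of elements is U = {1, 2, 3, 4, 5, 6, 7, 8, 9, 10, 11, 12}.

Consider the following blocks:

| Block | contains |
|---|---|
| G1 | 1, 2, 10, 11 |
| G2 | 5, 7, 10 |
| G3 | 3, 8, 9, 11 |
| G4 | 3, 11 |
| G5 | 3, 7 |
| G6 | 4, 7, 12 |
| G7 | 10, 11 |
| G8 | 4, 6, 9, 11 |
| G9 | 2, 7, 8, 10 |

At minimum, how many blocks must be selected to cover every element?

Take {G1, G2, G3, G6, G8}. Their union is {1, 2, 3, 4, 5, 6, 7, 8, 9, 10, 11, 12}, which is all 12 elements.
No 4 of the 9 blocks cover everything (all 126 combinations miss at least one element), so 5 is optimal.

5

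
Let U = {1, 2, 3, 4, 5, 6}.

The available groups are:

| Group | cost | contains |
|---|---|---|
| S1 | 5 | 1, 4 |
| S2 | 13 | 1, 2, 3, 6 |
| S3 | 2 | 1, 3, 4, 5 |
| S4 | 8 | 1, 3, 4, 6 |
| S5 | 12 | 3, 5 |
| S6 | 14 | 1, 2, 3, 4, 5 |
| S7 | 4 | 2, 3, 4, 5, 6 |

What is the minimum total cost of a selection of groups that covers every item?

6

S3, S7 together cover every item (S3 ∪ S7 = {1, 2, 3, 4, 5, 6}); total cost 2 + 4 = 6.
No covering selection has total cost below 6.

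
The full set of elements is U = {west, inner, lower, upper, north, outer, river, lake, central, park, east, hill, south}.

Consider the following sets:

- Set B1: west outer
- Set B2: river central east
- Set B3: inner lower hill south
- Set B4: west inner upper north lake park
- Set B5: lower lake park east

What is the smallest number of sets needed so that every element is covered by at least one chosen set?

4

Take {B1, B2, B3, B4}. Their union is {west, inner, lower, upper, north, outer, river, lake, central, park, east, hill, south}, which is all 13 elements.
Only B4 contains upper, so B4 is forced; the remaining 7 elements need at least 3 more sets (each remaining set adds at most 3) — so at least 4 sets are needed, and 4 is optimal.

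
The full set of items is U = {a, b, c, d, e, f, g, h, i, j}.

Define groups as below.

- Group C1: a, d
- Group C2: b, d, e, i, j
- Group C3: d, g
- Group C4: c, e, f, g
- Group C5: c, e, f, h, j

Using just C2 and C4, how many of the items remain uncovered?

Union of C2, C4 = {b, c, d, e, f, g, i, j}.
Not covered: a, h — 2 items.

2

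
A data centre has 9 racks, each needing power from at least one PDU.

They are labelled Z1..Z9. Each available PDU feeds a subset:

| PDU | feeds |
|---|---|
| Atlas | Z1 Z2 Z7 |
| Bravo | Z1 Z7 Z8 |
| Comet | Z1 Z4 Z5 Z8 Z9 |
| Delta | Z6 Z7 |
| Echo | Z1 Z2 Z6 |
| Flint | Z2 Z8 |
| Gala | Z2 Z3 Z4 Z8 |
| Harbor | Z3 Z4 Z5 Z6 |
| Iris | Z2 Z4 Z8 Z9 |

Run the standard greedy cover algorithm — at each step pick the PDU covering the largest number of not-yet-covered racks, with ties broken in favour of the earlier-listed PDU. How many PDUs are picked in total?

3

Greedy: pick Comet (covers 5 new) → pick Atlas (covers 2 new) → pick Harbor (covers 2 new). Total picks: 3.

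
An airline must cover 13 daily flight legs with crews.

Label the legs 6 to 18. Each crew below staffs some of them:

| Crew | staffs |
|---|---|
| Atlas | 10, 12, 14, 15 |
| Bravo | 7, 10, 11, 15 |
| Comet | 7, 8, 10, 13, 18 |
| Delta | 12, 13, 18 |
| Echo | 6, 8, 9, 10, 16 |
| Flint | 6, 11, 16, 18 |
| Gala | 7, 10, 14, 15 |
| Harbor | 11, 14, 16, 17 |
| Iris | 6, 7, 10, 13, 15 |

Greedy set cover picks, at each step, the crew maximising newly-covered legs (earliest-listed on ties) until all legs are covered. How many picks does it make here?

4

Greedy: pick Comet (covers 5 new) → pick Harbor (covers 4 new) → pick Atlas (covers 2 new) → pick Echo (covers 2 new). Total picks: 4.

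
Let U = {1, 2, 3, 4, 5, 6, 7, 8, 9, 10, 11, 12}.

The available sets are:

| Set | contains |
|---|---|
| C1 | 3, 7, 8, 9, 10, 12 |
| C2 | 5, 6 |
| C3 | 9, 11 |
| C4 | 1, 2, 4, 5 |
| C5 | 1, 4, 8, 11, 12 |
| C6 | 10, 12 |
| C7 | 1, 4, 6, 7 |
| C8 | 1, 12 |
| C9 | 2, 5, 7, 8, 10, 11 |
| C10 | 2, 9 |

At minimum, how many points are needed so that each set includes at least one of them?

Take H = {4, 5, 9, 12}. Each listed set contains at least one of these, so H is a hitting set of size 4.
No choice of 3 points meets every set, so 4 is the minimum.

4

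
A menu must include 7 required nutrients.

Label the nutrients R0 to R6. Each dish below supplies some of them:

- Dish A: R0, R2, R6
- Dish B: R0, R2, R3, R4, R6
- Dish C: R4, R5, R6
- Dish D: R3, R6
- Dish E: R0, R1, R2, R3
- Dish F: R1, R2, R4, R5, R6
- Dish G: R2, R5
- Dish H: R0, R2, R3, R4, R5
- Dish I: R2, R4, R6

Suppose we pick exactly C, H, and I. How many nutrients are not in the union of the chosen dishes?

Union of C, H, I = {R0, R2, R3, R4, R5, R6}.
Not covered: R1 — 1 nutrient.

1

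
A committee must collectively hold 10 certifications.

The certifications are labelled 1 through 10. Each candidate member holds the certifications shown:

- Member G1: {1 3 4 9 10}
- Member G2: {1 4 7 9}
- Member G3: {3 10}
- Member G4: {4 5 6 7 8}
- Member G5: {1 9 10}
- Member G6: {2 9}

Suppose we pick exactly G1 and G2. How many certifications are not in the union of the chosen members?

4

Union of G1, G2 = {1, 3, 4, 7, 9, 10}.
Not covered: 2, 5, 6, 8 — 4 certifications.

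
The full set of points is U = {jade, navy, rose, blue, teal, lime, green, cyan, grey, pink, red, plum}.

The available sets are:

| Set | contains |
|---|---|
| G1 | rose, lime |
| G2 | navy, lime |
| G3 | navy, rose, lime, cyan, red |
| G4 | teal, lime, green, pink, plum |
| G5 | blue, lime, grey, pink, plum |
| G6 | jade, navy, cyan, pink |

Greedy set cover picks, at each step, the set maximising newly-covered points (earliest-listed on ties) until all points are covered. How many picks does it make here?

Greedy: pick G3 (covers 5 new) → pick G4 (covers 4 new) → pick G5 (covers 2 new) → pick G6 (covers 1 new). Total picks: 4.

4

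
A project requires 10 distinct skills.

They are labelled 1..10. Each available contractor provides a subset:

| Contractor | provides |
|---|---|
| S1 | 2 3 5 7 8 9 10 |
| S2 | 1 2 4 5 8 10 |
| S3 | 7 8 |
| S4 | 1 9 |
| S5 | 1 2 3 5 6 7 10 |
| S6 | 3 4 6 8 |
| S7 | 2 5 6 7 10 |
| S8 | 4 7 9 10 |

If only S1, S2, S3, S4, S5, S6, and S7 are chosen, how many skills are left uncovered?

0

Union of S1, S2, S3, S4, S5, S6, S7 = {1, 2, 3, 4, 5, 6, 7, 8, 9, 10} — that's every skill, so 0 are uncovered.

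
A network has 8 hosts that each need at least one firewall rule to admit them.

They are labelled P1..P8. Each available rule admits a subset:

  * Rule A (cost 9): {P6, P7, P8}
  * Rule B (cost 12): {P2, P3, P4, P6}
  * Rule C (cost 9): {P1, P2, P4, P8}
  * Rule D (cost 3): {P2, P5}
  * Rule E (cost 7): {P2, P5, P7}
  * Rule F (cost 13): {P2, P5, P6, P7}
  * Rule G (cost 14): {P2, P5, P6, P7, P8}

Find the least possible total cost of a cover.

B, C, E together cover every host (B ∪ C ∪ E = {P1, P2, P3, P4, P5, P6, P7, P8}); total cost 12 + 9 + 7 = 28.
The greedy pick D, A, C, B costs 33; no covering selection beats 28.

28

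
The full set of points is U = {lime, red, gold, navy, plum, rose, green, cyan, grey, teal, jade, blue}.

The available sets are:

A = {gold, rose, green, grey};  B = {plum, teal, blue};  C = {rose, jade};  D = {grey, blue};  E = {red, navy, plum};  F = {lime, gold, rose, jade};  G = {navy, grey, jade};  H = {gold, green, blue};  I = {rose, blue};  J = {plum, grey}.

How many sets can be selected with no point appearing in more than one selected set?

C, E, H are pairwise disjoint (C={rose,jade}; E={red,navy,plum}; H={gold,green,blue}).
Every remaining set overlaps one of these, and no 4 of the listed sets are pairwise disjoint, so 3 is the maximum.

3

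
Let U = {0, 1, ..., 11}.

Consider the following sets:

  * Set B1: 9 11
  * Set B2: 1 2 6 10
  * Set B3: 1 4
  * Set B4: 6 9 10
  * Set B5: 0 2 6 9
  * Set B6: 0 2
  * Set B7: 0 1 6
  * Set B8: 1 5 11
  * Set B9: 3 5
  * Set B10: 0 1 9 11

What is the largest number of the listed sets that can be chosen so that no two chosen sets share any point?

4

B1, B3, B6, B9 are pairwise disjoint (B1={9,11}; B3={1,4}; B6={0,2}; B9={3,5}).
Every remaining set overlaps one of these, and no 5 of the listed sets are pairwise disjoint, so 4 is the maximum.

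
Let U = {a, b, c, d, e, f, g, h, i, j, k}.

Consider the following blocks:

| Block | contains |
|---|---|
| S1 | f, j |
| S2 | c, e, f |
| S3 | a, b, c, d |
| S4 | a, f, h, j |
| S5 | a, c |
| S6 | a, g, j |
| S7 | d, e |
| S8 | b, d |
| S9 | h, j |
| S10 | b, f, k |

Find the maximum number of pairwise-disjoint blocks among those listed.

4

S5, S7, S9, S10 are pairwise disjoint (S5={a,c}; S7={d,e}; S9={h,j}; S10={b,f,k}).
Every remaining block overlaps one of these, and no 5 of the listed blocks are pairwise disjoint, so 4 is the maximum.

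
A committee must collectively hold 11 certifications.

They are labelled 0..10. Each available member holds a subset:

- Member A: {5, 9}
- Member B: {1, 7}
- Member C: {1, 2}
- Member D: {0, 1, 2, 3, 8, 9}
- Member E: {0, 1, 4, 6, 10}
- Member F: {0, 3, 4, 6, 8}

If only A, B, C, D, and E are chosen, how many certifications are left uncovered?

Union of A, B, C, D, E = {0, 1, 2, 3, 4, 5, 6, 7, 8, 9, 10} — that's every certification, so 0 are uncovered.

0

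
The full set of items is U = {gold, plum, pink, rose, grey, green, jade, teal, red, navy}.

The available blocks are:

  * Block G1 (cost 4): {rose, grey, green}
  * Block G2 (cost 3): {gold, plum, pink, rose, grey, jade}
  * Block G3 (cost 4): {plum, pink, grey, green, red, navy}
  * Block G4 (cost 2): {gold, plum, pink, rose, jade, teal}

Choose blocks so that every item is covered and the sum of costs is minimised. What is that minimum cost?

6

G3, G4 together cover every item (G3 ∪ G4 = {gold, plum, pink, rose, grey, green, jade, teal, red, navy}); total cost 4 + 2 = 6.
No covering selection has total cost below 6.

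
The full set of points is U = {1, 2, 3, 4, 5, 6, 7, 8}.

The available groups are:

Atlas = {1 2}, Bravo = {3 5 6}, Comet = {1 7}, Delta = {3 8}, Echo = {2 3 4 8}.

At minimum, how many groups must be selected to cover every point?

3

Take {Bravo, Comet, Echo}. Their union is {1, 2, 3, 4, 5, 6, 7, 8}, which is all 8 points.
Only Echo contains 4, so Echo is forced; the remaining 4 points need at least 2 more groups (each remaining group adds at most 2) — so at least 3 groups are needed, and 3 is optimal.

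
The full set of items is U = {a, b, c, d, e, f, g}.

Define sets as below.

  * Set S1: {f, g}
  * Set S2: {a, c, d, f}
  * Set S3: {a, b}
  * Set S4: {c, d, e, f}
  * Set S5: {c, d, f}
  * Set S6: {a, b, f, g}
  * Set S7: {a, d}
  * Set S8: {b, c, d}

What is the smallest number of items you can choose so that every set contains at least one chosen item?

3

H = {b, d, f} meets every set (each contains at least one member of H), and |H| = 3.
No choice of 2 items meets every set, so 3 is the minimum.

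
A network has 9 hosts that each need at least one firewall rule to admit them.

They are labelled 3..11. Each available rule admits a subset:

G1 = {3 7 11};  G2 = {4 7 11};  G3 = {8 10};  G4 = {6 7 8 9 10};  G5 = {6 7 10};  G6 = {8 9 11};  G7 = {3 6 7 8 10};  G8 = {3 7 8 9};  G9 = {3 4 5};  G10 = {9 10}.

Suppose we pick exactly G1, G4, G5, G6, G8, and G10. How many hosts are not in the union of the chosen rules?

2

Union of G1, G4, G5, G6, G8, G10 = {3, 6, 7, 8, 9, 10, 11}.
Not covered: 4, 5 — 2 hosts.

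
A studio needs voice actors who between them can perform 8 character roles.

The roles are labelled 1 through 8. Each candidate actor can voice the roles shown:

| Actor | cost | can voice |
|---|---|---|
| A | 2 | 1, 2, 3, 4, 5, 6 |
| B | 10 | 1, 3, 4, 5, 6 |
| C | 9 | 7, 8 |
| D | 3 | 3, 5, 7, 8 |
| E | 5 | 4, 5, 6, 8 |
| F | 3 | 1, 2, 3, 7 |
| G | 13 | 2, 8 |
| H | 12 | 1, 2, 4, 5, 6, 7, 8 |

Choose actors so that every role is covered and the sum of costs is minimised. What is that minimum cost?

A, D together cover every role (A ∪ D = {1, 2, 3, 4, 5, 6, 7, 8}); total cost 2 + 3 = 5.
No covering selection has total cost below 5.

5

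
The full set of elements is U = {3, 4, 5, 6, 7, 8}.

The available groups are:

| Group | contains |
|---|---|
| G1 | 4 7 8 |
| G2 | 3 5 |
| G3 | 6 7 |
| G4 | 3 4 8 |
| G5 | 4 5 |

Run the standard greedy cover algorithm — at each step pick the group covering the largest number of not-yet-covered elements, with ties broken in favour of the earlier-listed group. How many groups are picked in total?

Greedy: pick G1 (covers 3 new) → pick G2 (covers 2 new) → pick G3 (covers 1 new). Total picks: 3.

3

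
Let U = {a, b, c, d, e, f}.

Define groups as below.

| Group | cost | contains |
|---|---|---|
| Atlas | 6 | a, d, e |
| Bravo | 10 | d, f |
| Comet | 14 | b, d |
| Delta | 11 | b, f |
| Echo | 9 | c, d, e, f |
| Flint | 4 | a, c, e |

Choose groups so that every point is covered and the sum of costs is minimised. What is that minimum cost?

Atlas, Delta, Flint together cover every point (Atlas ∪ Delta ∪ Flint = {a, b, c, d, e, f}); total cost 6 + 11 + 4 = 21.
The greedy pick Flint, Echo, Delta costs 24; no covering selection beats 21.

21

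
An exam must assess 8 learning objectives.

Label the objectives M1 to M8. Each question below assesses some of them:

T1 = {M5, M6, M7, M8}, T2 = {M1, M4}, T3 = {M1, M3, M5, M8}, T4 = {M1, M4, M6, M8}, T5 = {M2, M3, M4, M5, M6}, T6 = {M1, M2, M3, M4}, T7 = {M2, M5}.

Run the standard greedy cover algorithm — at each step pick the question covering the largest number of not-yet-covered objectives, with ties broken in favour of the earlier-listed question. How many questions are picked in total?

Greedy: pick T5 (covers 5 new) → pick T1 (covers 2 new) → pick T2 (covers 1 new). Total picks: 3.
(The true minimum cover uses only 2 questions, so greedy is not optimal here.)

3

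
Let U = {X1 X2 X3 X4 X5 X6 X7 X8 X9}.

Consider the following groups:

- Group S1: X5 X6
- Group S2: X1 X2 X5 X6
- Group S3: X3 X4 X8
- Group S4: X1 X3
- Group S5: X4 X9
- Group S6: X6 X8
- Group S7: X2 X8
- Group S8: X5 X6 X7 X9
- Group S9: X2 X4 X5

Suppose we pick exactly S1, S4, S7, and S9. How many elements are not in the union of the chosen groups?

Union of S1, S4, S7, S9 = {X1, X2, X3, X4, X5, X6, X8}.
Not covered: X7, X9 — 2 elements.

2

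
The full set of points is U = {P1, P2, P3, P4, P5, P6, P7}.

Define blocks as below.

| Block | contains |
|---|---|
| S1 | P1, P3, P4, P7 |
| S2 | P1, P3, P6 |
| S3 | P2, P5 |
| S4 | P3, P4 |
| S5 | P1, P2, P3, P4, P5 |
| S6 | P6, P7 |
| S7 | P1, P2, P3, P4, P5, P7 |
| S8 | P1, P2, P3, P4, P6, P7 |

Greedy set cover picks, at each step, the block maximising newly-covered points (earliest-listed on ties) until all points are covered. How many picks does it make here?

2

Greedy: pick S7 (covers 6 new) → pick S2 (covers 1 new). Total picks: 2.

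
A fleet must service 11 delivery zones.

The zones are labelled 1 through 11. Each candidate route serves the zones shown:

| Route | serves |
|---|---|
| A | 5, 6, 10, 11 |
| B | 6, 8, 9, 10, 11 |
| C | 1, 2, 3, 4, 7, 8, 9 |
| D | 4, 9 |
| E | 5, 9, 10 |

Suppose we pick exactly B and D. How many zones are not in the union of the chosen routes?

Union of B, D = {4, 6, 8, 9, 10, 11}.
Not covered: 1, 2, 3, 5, 7 — 5 zones.

5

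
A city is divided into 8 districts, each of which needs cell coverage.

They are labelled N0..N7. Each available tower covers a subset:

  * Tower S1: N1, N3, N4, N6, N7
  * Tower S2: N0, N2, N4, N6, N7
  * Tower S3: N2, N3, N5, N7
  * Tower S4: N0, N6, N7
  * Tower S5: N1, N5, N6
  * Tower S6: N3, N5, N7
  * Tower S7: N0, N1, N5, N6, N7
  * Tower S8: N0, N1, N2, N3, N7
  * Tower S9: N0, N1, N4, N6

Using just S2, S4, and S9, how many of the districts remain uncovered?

2

Union of S2, S4, S9 = {N0, N1, N2, N4, N6, N7}.
Not covered: N3, N5 — 2 districts.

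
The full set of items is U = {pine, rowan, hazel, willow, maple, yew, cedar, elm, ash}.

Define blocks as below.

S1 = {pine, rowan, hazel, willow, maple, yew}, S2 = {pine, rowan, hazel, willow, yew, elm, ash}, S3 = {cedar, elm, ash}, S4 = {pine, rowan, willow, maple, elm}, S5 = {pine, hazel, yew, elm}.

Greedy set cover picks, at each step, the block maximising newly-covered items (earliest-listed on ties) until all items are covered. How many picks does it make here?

Greedy: pick S2 (covers 7 new) → pick S1 (covers 1 new) → pick S3 (covers 1 new). Total picks: 3.
(The true minimum cover uses only 2 blocks, so greedy is not optimal here.)

3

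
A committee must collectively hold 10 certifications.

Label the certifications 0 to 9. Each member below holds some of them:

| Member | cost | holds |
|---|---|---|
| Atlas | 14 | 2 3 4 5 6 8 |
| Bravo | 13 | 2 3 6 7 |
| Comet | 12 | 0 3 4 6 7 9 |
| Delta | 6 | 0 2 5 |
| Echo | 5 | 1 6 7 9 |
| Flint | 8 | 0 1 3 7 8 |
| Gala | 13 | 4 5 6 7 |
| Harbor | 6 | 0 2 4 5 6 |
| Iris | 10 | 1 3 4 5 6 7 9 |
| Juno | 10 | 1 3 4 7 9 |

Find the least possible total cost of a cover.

19

Echo, Flint, Harbor together cover every certification (Echo ∪ Flint ∪ Harbor = {0, 1, 2, 3, 4, 5, 6, 7, 8, 9}); total cost 5 + 8 + 6 = 19.
No covering selection has total cost below 19.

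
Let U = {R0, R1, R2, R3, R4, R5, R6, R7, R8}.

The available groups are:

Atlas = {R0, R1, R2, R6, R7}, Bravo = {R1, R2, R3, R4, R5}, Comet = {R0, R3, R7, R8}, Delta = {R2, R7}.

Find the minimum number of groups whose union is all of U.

3

Take {Atlas, Bravo, Comet}. Their union is {R0, R1, R2, R3, R4, R5, R6, R7, R8}, which is all 9 elements.
Only Bravo contains R4, so Bravo is forced; the remaining 4 elements need at least 2 more groups (each remaining group adds at most 3) — so at least 3 groups are needed, and 3 is optimal.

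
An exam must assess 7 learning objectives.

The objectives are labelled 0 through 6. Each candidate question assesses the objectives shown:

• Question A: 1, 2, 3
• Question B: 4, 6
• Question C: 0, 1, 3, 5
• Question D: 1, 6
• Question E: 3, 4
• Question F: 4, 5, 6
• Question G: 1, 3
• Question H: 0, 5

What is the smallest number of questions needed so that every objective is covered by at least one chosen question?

3

Take {A, F, H}. Their union is {0, 1, 2, 3, 4, 5, 6}, which is all 7 objectives.
Only A contains 2, so A is forced; the remaining 4 objectives need at least 2 more questions (each remaining question adds at most 3) — so at least 3 questions are needed, and 3 is optimal.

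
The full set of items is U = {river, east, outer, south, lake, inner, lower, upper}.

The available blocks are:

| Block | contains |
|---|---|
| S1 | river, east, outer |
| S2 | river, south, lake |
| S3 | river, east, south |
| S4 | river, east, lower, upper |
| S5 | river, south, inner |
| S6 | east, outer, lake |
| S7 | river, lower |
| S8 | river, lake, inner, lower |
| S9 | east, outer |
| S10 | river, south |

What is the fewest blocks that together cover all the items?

Take {S4, S5, S6}. Their union is {river, east, outer, south, lake, inner, lower, upper}, which is all 8 items.
Only S4 contains upper, so S4 is forced; the remaining 4 items need at least 2 more blocks (each remaining block adds at most 2) — so at least 3 blocks are needed, and 3 is optimal.

3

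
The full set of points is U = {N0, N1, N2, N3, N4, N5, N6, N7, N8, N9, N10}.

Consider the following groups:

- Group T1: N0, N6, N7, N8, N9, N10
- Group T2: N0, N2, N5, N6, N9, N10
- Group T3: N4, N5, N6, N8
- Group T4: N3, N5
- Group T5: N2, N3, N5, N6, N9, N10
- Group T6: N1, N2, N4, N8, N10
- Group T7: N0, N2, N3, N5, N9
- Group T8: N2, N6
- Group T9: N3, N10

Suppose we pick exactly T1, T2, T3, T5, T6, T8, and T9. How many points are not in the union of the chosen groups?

Union of T1, T2, T3, T5, T6, T8, T9 = {N0, N1, N2, N3, N4, N5, N6, N7, N8, N9, N10} — that's every point, so 0 are uncovered.

0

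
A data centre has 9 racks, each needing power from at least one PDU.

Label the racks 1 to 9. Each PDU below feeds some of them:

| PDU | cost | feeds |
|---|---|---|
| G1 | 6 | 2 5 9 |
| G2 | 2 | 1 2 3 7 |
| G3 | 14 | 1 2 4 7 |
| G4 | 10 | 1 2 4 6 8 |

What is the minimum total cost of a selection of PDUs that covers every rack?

G1, G2, G4 together cover every rack (G1 ∪ G2 ∪ G4 = {1, 2, 3, 4, 5, 6, 7, 8, 9}); total cost 6 + 2 + 10 = 18.
No covering selection has total cost below 18.

18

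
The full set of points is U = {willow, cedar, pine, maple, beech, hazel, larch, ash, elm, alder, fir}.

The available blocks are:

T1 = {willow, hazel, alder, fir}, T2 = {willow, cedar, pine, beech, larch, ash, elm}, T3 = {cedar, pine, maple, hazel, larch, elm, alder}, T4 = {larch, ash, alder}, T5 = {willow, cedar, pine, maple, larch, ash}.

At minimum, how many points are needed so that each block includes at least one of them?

2

The 2 points {willow, larch} hit every block.
No single point lies in every block, so at least 2 are needed and 2 is optimal.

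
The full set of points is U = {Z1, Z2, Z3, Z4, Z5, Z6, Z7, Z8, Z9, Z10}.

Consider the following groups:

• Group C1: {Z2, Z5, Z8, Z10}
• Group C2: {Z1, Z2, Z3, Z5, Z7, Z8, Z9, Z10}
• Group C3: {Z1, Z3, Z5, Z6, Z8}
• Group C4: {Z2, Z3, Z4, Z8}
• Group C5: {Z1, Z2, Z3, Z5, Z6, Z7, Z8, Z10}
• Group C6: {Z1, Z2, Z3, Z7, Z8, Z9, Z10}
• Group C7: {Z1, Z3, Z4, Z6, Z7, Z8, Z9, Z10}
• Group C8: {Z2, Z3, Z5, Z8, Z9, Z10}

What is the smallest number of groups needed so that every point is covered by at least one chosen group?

C7 and C8 cover everything between them: the union {Z1, Z2, Z3, Z4, Z5, Z6, Z7, Z8, Z9, Z10} is all of U.
No single group has all 10 points (the largest, C2, has 8), so 2 is optimal.

2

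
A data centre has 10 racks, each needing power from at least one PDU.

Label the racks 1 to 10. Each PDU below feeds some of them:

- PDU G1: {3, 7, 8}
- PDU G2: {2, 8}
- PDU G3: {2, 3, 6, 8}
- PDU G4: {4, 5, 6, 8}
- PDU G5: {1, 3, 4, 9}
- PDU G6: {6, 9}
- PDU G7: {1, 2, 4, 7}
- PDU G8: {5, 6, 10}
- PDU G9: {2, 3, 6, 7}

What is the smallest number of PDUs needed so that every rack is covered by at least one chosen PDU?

G2 and G5 and G8 and G9 together: G2 ∪ G5 ∪ G8 ∪ G9 = {1, 2, 3, 4, 5, 6, 7, 8, 9, 10} — every rack is covered.
No 3 of the 9 PDUs cover everything (all 84 combinations miss at least one rack), so 4 is optimal.

4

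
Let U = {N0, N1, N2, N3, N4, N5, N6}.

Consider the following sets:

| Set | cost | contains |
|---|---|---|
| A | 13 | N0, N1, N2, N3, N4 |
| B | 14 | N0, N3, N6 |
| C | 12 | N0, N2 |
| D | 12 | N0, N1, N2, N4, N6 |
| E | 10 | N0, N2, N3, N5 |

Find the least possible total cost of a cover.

22

D, E together cover every element (D ∪ E = {N0, N1, N2, N3, N4, N5, N6}); total cost 12 + 10 = 22.
No covering selection has total cost below 22.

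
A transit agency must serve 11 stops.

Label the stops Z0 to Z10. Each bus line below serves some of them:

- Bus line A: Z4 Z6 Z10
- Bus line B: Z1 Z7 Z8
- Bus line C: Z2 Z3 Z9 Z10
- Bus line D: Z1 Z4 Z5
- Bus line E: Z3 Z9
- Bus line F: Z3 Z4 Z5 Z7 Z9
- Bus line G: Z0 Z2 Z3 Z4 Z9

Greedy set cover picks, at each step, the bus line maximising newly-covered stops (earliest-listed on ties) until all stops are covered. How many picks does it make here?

Greedy: pick F (covers 5 new) → pick A (covers 2 new) → pick B (covers 2 new) → pick G (covers 2 new). Total picks: 4.

4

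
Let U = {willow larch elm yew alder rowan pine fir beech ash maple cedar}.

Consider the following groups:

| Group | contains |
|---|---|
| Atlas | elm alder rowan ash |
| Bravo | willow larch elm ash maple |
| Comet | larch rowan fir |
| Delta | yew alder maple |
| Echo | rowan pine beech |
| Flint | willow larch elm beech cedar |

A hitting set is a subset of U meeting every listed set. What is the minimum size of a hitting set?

3

H = {elm, rowan, maple} meets every group (each contains at least one member of H), and |H| = 3.
No choice of 2 elements meets every group, so 3 is the minimum.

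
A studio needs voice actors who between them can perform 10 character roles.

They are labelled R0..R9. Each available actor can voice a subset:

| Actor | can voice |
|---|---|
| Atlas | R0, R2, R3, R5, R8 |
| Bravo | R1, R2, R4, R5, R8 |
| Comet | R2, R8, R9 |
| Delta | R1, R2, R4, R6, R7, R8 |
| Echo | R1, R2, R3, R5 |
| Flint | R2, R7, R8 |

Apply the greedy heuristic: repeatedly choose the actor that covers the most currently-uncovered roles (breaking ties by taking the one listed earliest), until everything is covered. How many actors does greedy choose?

Greedy: pick Delta (covers 6 new) → pick Atlas (covers 3 new) → pick Comet (covers 1 new). Total picks: 3.

3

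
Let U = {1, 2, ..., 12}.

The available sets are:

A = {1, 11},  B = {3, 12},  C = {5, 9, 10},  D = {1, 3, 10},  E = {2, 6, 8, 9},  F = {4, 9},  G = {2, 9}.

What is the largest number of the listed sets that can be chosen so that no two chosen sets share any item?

3

A, B, E are pairwise disjoint (A={1,11}; B={3,12}; E={2,6,8,9}).
Every remaining set overlaps one of these, and no 4 of the listed sets are pairwise disjoint, so 3 is the maximum.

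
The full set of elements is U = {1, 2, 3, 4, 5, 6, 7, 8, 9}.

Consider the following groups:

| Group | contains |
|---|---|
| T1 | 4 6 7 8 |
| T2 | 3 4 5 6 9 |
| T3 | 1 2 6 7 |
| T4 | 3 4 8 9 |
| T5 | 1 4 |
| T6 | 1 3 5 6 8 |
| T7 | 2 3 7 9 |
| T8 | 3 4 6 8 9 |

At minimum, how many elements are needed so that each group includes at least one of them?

3

The 3 elements {4, 7, 8} hit every group.
No choice of 2 elements meets every group, so 3 is the minimum.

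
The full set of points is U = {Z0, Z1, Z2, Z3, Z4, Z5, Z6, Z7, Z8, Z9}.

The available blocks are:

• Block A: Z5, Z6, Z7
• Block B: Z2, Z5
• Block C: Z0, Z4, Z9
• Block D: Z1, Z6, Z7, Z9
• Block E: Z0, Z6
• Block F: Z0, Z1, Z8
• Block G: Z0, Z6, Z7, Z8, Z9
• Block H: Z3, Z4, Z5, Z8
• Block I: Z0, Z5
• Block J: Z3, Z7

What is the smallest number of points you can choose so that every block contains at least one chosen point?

Take T = {Z0, Z5, Z7}. Each listed block contains at least one of these, so T is a hitting set of size 3.
The blocks B, F, J are pairwise disjoint, so any hitting set needs a separate point for each — at least 3. Hence 3 is optimal.

3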